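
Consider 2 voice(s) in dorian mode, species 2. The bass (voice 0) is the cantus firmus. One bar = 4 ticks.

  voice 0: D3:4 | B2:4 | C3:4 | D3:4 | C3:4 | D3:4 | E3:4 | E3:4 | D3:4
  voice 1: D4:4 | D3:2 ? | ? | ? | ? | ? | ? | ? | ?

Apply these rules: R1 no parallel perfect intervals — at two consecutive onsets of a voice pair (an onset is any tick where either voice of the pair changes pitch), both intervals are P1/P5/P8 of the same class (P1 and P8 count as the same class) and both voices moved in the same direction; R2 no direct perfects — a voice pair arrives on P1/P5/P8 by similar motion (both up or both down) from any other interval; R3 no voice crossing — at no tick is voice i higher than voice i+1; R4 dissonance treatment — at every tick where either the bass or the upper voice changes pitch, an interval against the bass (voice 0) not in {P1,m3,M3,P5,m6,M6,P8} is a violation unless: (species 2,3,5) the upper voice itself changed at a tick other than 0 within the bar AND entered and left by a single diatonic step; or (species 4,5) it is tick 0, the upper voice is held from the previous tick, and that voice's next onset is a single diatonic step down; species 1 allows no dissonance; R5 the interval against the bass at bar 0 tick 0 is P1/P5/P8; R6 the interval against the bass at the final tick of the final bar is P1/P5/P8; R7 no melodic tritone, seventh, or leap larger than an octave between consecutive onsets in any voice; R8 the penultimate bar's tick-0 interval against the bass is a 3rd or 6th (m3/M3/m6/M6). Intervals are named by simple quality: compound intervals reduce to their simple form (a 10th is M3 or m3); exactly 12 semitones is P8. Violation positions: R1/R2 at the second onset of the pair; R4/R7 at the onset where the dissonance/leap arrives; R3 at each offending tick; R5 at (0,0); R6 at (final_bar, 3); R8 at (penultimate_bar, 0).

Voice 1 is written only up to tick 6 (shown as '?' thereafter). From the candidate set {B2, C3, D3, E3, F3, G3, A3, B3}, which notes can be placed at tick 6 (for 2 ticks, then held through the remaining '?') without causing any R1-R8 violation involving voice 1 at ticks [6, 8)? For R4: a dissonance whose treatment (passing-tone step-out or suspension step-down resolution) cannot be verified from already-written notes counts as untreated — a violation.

B2: legal
C3: violates R4
D3: legal
E3: violates R4
F3: violates R4
G3: legal
A3: violates R4
B3: legal

{B2, B3, D3, G3}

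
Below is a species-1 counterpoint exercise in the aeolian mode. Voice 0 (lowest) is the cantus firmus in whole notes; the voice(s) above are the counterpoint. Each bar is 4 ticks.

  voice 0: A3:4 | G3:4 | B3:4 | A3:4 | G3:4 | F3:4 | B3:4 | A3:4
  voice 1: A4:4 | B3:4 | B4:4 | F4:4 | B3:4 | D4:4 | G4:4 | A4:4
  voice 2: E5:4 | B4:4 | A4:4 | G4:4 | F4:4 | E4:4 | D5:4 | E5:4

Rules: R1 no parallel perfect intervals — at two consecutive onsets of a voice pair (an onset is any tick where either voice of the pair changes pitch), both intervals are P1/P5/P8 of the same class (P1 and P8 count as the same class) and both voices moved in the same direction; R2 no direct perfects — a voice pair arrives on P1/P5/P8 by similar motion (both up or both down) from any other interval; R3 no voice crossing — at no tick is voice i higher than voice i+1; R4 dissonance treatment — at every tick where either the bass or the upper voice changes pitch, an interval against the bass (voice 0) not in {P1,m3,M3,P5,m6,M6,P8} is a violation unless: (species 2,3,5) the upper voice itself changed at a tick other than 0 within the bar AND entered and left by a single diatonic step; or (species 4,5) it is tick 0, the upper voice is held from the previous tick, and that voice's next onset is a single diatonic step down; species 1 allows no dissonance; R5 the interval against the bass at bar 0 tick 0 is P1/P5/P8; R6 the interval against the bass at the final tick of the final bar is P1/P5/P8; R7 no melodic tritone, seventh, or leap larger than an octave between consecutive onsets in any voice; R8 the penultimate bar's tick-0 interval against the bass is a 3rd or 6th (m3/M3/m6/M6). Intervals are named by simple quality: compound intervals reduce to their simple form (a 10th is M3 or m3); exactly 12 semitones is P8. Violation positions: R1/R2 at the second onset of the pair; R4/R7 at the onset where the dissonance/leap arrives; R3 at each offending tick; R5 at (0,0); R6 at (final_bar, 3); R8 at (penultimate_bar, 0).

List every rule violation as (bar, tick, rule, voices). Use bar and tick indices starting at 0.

(1, 0, R2, (1, 2))
(1, 0, R7, (1,))
(2, 0, R2, (0, 1))
(2, 0, R3, (1, 2))
(2, 0, R4, (0, 2))
(2, 1, R3, (1, 2))
(2, 2, R3, (1, 2))
(2, 3, R3, (1, 2))
(3, 0, R4, (0, 2))
(3, 0, R7, (1,))
(4, 0, R4, (0, 2))
(4, 0, R7, (1,))
(5, 0, R4, (0, 2))
(6, 0, R2, (1, 2))
(6, 0, R7, (0,))
(6, 0, R7, (2,))
(7, 0, R1, (1, 2))

bar 0: v0=A3 v1=A4 v2=E5 downbeat P5
bar 1: v0=G3 v1=B3 v2=B4 downbeat M3
bar 2: v0=B3 v1=B4 v2=A4 downbeat m7
bar 3: v0=A3 v1=F4 v2=G4 downbeat m7
bar 4: v0=G3 v1=B3 v2=F4 downbeat m7
bar 5: v0=F3 v1=D4 v2=E4 downbeat M7
bar 6: v0=B3 v1=G4 v2=D5 downbeat m3
bar 7: v0=A3 v1=A4 v2=E5 downbeat P5
  -> R2 @ bar 1 tick 0 v(1, 2): A4/E5 P5 -> B3/B4 P8 similar
  -> R7 @ bar 1 tick 0 v(1,): A4->B3 leap 10st
  -> R2 @ bar 2 tick 0 v(0, 1): G3/B3 M3 -> B3/B4 P8 similar
  -> R3 @ bar 2 tick 0 v(1, 2): B4 above A4
  -> R4 @ bar 2 tick 0 v(0, 2): B3/A4 m7 untreated
  -> R3 @ bar 2 tick 1 v(1, 2): B4 above A4
  -> R3 @ bar 2 tick 2 v(1, 2): B4 above A4
  -> R3 @ bar 2 tick 3 v(1, 2): B4 above A4
  -> R4 @ bar 3 tick 0 v(0, 2): A3/G4 m7 untreated
  -> R7 @ bar 3 tick 0 v(1,): B4->F4 leap 6st
  -> R4 @ bar 4 tick 0 v(0, 2): G3/F4 m7 untreated
  -> R7 @ bar 4 tick 0 v(1,): F4->B3 leap 6st
  -> R4 @ bar 5 tick 0 v(0, 2): F3/E4 M7 untreated
  -> R2 @ bar 6 tick 0 v(1, 2): D4/E4 M2 -> G4/D5 P5 similar
  -> R7 @ bar 6 tick 0 v(0,): F3->B3 leap 6st
  -> R7 @ bar 6 tick 0 v(2,): E4->D5 leap 10st
  -> R1 @ bar 7 tick 0 v(1, 2): G4/D5 P5 -> A4/E5 P5 similar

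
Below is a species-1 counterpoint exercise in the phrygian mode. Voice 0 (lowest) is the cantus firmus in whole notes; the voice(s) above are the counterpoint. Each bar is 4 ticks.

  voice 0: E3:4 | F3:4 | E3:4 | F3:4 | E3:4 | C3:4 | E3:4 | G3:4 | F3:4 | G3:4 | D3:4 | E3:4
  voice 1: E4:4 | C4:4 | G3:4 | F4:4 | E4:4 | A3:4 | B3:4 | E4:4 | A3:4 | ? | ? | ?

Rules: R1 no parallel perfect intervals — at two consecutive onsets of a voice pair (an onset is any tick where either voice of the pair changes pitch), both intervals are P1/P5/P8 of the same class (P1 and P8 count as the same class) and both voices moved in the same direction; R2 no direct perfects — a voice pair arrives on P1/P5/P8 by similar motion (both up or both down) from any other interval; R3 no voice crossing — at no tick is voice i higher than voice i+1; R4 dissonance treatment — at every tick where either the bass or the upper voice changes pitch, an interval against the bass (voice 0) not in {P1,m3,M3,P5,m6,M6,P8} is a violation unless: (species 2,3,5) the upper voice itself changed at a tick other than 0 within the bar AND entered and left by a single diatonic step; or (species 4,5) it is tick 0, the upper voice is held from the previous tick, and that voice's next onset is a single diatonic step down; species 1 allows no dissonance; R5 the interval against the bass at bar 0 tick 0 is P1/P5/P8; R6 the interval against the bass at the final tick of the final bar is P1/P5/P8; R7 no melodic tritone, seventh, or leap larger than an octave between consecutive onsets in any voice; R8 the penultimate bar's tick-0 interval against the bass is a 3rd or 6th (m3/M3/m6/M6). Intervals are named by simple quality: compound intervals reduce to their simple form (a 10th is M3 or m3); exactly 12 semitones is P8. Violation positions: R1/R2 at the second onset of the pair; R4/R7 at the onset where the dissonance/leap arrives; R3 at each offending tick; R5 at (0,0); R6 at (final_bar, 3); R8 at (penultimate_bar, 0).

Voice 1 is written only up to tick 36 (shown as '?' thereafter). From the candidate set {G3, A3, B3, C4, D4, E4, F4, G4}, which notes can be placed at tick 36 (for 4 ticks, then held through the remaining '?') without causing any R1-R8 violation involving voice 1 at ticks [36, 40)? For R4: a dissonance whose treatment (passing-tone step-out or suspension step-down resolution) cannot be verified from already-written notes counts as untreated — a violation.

{B3, E4, G3}

G3: legal
A3: violates R4
B3: legal
C4: violates R4
D4: violates R2
E4: legal
F4: violates R4
G4: violates R2,R7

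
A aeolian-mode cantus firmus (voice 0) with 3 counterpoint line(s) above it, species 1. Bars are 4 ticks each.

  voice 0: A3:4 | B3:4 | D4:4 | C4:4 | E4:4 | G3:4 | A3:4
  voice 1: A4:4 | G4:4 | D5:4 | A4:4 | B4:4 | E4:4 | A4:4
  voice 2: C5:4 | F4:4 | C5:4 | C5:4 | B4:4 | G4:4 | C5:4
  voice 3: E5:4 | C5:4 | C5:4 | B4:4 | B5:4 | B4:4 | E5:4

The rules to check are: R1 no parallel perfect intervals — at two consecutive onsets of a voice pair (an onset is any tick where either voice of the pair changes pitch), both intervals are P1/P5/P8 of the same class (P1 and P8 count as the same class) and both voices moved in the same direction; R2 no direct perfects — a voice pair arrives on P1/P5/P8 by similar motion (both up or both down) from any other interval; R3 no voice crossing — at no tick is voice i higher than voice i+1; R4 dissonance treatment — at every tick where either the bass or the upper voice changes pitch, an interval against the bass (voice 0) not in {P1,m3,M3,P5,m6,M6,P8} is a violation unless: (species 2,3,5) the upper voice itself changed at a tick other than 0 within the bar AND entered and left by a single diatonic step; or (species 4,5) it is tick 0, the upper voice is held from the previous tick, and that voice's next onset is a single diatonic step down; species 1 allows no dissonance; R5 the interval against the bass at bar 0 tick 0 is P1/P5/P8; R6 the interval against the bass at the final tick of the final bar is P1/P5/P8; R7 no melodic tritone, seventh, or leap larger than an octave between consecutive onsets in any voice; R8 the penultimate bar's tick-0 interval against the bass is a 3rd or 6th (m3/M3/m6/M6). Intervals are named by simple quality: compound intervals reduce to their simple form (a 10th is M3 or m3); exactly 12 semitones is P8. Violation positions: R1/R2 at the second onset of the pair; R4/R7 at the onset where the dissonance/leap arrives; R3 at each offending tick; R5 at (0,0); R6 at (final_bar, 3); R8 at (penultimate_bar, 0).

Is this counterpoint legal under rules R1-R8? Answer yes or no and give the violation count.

bar 0: v0=A3 v1=A4 v2=C5 v3=E5 (P5)
bar 1: v0=B3 v1=G4 v2=F4 v3=C5 (m2)
bar 2: v0=D4 v1=D5 v2=C5 v3=C5 (m7)
bar 3: v0=C4 v1=A4 v2=C5 v3=B4 (M7)
bar 4: v0=E4 v1=B4 v2=B4 v3=B5 (P5)
bar 5: v0=G3 v1=E4 v2=G4 v3=B4 (M3)
bar 6: v0=A3 v1=A4 v2=C5 v3=E5 (P5)
  R5 @ bar0.0: opens on m3
  R2 @ bar1.0: C5/E5 M3 -> F4/C5 P5 similar
  R3 @ bar1.0: G4 above F4
  R4 @ bar1.0: B3/F4 TT untreated
  R4 @ bar1.0: B3/C5 m2 untreated
  R3 @ bar1.1: G4 above F4
  R3 @ bar1.2: G4 above F4
  R3 @ bar1.3: G4 above F4
  R2 @ bar2.0: B3/G4 m6 -> D4/D5 P8 similar
  R3 @ bar2.0: D5 above C5
  R4 @ bar2.0: D4/C5 m7 untreated
  R4 @ bar2.0: D4/C5 m7 untreated
  R3 @ bar2.1: D5 above C5
  R3 @ bar2.2: D5 above C5
  R3 @ bar2.3: D5 above C5
  R3 @ bar3.0: C5 above B4
  R4 @ bar3.0: C4/B4 M7 untreated
  R3 @ bar3.1: C5 above B4
  R3 @ bar3.2: C5 above B4
  R3 @ bar3.3: C5 above B4
  R2 @ bar4.0: C4/A4 M6 -> E4/B4 P5 similar
  R2 @ bar4.0: C4/B4 M7 -> E4/B5 P5 similar
  R2 @ bar4.0: A4/B4 M2 -> B4/B5 P8 similar
  R2 @ bar5.0: E4/B4 P5 -> G3/G4 P8 similar
  R2 @ bar5.0: B4/B5 P8 -> E4/B4 P5 similar
  R8 @ bar5.0: penult P8 not 3rd/6th
  R1 @ bar6.0: E4/B4 P5 -> A4/E5 P5 similar
  R2 @ bar6.0: G3/E4 M6 -> A3/A4 P8 similar
  R2 @ bar6.0: G3/B4 M3 -> A3/E5 P5 similar
  R6 @ bar6.3: closes on m3

No (30 violations)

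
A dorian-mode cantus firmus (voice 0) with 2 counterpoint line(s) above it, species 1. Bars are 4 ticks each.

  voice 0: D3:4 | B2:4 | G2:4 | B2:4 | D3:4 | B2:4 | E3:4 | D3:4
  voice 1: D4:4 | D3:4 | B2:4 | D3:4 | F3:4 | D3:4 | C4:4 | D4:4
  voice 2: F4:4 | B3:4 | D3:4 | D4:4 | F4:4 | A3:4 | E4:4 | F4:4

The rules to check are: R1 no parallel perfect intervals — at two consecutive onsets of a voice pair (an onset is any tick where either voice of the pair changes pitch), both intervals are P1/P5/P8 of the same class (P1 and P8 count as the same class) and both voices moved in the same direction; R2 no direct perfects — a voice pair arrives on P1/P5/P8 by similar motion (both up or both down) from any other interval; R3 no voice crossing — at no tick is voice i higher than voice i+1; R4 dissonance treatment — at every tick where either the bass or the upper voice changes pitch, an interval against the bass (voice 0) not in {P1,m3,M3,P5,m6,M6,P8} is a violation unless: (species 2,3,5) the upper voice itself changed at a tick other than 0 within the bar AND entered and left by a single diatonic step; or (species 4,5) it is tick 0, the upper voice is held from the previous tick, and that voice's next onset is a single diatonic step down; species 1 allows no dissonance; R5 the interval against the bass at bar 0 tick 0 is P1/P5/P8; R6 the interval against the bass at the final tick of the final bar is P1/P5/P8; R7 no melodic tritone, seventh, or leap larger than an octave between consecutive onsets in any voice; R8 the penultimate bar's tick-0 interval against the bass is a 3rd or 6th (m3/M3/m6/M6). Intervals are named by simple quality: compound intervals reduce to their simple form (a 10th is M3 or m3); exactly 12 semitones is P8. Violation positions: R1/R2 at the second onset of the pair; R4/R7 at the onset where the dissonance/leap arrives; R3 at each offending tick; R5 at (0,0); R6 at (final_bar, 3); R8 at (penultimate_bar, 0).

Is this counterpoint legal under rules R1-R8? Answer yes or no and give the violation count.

No (12 violations)

bar 0: v0=D3 v1=D4 v2=F4 (m3)
bar 1: v0=B2 v1=D3 v2=B3 (P8)
bar 2: v0=G2 v1=B2 v2=D3 (P5)
bar 3: v0=B2 v1=D3 v2=D4 (m3)
bar 4: v0=D3 v1=F3 v2=F4 (m3)
bar 5: v0=B2 v1=D3 v2=A3 (m7)
bar 6: v0=E3 v1=C4 v2=E4 (P8)
bar 7: v0=D3 v1=D4 v2=F4 (m3)
  R5 @ bar0.0: opens on m3
  R2 @ bar1.0: D3/F4 m3 -> B2/B3 P8 similar
  R7 @ bar1.0: F4->B3 leap 6st
  R2 @ bar2.0: B2/B3 P8 -> G2/D3 P5 similar
  R2 @ bar3.0: B2/D3 m3 -> D3/D4 P8 similar
  R1 @ bar4.0: D3/D4 P8 -> F3/F4 P8 similar
  R2 @ bar5.0: F3/F4 P8 -> D3/A3 P5 similar
  R4 @ bar5.0: B2/A3 m7 untreated
  R2 @ bar6.0: B2/A3 m7 -> E3/E4 P8 similar
  R7 @ bar6.0: D3->C4 leap 10st
  R8 @ bar6.0: penult P8 not 3rd/6th
  R6 @ bar7.3: closes on m3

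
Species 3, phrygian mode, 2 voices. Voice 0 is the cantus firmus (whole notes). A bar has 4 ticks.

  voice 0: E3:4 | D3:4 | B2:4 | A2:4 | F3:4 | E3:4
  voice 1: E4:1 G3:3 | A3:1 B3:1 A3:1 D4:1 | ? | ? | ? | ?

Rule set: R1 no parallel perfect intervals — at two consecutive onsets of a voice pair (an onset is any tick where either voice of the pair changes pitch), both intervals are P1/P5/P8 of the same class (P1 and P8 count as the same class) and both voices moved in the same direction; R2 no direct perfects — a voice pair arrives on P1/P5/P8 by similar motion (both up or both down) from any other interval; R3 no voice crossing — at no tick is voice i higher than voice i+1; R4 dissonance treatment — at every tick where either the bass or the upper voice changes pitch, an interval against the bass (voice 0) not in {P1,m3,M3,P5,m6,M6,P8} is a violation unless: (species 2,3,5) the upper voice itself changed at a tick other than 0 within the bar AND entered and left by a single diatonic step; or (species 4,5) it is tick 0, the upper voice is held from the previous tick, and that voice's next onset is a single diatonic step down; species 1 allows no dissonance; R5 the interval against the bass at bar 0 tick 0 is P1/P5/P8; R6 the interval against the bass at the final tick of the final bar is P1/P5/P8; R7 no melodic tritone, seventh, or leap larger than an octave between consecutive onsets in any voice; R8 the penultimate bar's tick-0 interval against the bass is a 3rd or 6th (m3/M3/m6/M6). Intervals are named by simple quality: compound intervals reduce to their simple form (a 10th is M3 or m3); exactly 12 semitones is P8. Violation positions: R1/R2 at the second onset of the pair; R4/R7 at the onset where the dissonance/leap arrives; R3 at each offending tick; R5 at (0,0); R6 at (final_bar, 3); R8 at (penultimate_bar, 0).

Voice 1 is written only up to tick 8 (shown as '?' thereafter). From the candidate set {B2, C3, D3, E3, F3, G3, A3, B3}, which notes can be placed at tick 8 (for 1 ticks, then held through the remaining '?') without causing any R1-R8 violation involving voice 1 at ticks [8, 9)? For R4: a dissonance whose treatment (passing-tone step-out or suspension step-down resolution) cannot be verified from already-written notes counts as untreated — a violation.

{D3, G3}

B2: violates R1,R7
C3: violates R4,R7
D3: legal
E3: violates R4,R7
F3: violates R4
G3: legal
A3: violates R4
B3: violates R1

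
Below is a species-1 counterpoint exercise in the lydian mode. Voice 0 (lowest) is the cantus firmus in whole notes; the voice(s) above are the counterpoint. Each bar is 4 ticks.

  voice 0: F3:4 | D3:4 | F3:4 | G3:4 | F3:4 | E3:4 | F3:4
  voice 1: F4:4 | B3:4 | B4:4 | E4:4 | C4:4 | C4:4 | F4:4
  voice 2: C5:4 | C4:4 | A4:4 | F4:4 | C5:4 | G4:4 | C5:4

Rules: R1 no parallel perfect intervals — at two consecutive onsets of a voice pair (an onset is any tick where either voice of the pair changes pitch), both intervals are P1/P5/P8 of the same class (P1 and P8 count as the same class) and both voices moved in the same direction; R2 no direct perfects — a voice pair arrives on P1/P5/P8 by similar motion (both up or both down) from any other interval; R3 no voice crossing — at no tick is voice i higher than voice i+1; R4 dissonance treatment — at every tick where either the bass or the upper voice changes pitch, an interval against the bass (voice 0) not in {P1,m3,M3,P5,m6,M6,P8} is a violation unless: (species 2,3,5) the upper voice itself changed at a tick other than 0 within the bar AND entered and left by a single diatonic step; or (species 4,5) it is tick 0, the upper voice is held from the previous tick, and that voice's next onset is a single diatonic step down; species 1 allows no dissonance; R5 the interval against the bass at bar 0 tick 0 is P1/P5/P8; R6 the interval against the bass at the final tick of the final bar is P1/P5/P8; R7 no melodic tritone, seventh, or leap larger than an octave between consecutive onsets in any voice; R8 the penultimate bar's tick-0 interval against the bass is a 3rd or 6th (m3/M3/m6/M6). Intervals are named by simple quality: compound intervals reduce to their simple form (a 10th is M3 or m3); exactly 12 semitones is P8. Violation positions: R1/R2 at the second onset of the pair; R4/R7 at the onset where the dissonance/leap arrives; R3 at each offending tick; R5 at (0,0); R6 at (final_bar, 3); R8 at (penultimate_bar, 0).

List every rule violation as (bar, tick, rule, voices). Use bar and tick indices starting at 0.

bar 0: v0=F3 v1=F4 v2=C5 downbeat P5
bar 1: v0=D3 v1=B3 v2=C4 downbeat m7
bar 2: v0=F3 v1=B4 v2=A4 downbeat M3
bar 3: v0=G3 v1=E4 v2=F4 downbeat m7
bar 4: v0=F3 v1=C4 v2=C5 downbeat P5
bar 5: v0=E3 v1=C4 v2=G4 downbeat m3
bar 6: v0=F3 v1=F4 v2=C5 downbeat P5
  -> R4 @ bar 1 tick 0 v(0, 2): D3/C4 m7 untreated
  -> R7 @ bar 1 tick 0 v(1,): F4->B3 leap 6st
  -> R3 @ bar 2 tick 0 v(1, 2): B4 above A4
  -> R4 @ bar 2 tick 0 v(0, 1): F3/B4 TT untreated
  -> R3 @ bar 2 tick 1 v(1, 2): B4 above A4
  -> R3 @ bar 2 tick 2 v(1, 2): B4 above A4
  -> R3 @ bar 2 tick 3 v(1, 2): B4 above A4
  -> R4 @ bar 3 tick 0 v(0, 2): G3/F4 m7 untreated
  -> R2 @ bar 4 tick 0 v(0, 1): G3/E4 M6 -> F3/C4 P5 similar
  -> R1 @ bar 6 tick 0 v(1, 2): C4/G4 P5 -> F4/C5 P5 similar
  -> R2 @ bar 6 tick 0 v(0, 1): E3/C4 m6 -> F3/F4 P8 similar
  -> R2 @ bar 6 tick 0 v(0, 2): E3/G4 m3 -> F3/C5 P5 similar

(1, 0, R4, (0, 2))
(1, 0, R7, (1,))
(2, 0, R3, (1, 2))
(2, 0, R4, (0, 1))
(2, 1, R3, (1, 2))
(2, 2, R3, (1, 2))
(2, 3, R3, (1, 2))
(3, 0, R4, (0, 2))
(4, 0, R2, (0, 1))
(6, 0, R1, (1, 2))
(6, 0, R2, (0, 1))
(6, 0, R2, (0, 2))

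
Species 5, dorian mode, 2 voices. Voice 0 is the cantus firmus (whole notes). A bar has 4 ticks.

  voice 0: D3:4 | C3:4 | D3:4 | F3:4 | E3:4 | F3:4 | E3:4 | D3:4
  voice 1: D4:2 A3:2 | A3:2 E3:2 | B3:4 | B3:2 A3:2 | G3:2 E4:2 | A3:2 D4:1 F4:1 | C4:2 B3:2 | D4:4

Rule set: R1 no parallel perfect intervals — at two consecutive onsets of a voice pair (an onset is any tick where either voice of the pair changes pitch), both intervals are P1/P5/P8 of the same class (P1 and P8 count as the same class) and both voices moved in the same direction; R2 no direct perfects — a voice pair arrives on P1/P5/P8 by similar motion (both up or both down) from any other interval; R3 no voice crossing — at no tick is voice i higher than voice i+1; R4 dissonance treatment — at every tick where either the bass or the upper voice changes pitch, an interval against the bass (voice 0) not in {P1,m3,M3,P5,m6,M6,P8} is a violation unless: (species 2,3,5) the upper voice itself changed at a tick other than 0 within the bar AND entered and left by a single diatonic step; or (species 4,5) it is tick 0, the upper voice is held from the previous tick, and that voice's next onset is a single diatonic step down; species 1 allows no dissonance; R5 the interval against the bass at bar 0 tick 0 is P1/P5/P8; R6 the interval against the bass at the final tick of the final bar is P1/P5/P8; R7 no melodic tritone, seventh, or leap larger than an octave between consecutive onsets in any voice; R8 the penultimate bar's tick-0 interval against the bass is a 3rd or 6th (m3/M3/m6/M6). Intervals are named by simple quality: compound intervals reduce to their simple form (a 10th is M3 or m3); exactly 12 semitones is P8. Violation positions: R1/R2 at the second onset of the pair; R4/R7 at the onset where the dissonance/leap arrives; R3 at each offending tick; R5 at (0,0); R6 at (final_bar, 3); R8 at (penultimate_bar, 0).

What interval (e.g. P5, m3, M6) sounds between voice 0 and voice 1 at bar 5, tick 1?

voice 0=F3 voice 1=A3 -> M3

M3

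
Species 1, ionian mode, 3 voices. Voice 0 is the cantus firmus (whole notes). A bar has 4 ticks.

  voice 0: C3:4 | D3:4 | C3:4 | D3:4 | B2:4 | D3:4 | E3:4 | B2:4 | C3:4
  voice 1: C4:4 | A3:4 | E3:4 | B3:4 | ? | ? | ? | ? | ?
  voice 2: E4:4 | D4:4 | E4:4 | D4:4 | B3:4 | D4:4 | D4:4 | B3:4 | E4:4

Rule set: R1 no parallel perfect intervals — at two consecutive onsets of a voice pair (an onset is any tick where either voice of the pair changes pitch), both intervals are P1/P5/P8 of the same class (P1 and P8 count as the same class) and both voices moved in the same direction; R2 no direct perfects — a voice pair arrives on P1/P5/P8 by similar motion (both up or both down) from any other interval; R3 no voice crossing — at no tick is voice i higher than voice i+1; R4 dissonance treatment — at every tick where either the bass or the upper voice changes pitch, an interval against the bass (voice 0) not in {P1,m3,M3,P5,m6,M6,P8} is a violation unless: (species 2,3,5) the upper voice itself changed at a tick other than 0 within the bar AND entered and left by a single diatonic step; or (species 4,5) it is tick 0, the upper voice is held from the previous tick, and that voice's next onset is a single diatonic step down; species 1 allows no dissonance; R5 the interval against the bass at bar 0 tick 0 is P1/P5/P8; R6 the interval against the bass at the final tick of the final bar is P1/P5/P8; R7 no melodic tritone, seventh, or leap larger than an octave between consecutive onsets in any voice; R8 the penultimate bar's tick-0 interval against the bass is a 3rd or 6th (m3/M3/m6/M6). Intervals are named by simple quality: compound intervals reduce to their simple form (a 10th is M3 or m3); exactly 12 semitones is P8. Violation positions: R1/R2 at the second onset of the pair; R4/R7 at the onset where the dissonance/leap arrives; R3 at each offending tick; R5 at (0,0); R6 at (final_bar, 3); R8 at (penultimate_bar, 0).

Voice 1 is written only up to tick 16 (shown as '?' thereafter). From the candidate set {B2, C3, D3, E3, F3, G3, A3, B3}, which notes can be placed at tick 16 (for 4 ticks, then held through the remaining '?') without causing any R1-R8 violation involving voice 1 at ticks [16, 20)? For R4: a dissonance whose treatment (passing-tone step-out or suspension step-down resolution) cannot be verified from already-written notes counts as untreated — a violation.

{B3, D3, G3}

B2: violates R2
C3: violates R4,R7
D3: legal
E3: violates R2,R4
F3: violates R4,R7
G3: legal
A3: violates R4
B3: legal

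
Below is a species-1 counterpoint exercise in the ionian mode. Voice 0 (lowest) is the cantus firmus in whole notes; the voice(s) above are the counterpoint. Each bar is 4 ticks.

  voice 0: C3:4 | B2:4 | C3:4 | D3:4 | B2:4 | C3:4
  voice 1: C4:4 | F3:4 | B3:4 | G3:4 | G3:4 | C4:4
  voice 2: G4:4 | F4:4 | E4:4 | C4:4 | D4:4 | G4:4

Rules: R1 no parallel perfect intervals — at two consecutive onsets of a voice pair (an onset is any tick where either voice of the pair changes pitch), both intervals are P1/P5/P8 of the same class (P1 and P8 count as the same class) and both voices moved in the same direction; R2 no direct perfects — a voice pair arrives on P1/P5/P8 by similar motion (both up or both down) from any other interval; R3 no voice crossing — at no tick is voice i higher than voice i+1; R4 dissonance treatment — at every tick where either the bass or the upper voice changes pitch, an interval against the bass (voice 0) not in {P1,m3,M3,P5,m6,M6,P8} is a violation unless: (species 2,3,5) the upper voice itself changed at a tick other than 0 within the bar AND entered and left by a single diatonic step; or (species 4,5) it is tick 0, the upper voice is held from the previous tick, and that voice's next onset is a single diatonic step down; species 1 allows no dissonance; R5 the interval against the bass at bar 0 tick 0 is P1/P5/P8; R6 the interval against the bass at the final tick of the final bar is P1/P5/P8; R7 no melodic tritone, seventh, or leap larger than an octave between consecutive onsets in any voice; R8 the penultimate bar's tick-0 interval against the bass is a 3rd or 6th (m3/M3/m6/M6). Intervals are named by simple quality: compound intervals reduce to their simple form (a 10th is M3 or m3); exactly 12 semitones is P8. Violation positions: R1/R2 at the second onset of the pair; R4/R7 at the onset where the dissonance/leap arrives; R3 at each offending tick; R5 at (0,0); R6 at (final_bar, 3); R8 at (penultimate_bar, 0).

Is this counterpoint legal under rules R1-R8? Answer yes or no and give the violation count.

No (10 violations)

bar 0: v0=C3 v1=C4 v2=G4 (P5)
bar 1: v0=B2 v1=F3 v2=F4 (TT)
bar 2: v0=C3 v1=B3 v2=E4 (M3)
bar 3: v0=D3 v1=G3 v2=C4 (m7)
bar 4: v0=B2 v1=G3 v2=D4 (m3)
bar 5: v0=C3 v1=C4 v2=G4 (P5)
  R2 @ bar1.0: C4/G4 P5 -> F3/F4 P8 similar
  R4 @ bar1.0: B2/F3 TT untreated
  R4 @ bar1.0: B2/F4 TT untreated
  R4 @ bar2.0: C3/B3 M7 untreated
  R7 @ bar2.0: F3->B3 leap 6st
  R4 @ bar3.0: D3/G3 P4 untreated
  R4 @ bar3.0: D3/C4 m7 untreated
  R1 @ bar5.0: G3/D4 P5 -> C4/G4 P5 similar
  R2 @ bar5.0: B2/G3 m6 -> C3/C4 P8 similar
  R2 @ bar5.0: B2/D4 m3 -> C3/G4 P5 similar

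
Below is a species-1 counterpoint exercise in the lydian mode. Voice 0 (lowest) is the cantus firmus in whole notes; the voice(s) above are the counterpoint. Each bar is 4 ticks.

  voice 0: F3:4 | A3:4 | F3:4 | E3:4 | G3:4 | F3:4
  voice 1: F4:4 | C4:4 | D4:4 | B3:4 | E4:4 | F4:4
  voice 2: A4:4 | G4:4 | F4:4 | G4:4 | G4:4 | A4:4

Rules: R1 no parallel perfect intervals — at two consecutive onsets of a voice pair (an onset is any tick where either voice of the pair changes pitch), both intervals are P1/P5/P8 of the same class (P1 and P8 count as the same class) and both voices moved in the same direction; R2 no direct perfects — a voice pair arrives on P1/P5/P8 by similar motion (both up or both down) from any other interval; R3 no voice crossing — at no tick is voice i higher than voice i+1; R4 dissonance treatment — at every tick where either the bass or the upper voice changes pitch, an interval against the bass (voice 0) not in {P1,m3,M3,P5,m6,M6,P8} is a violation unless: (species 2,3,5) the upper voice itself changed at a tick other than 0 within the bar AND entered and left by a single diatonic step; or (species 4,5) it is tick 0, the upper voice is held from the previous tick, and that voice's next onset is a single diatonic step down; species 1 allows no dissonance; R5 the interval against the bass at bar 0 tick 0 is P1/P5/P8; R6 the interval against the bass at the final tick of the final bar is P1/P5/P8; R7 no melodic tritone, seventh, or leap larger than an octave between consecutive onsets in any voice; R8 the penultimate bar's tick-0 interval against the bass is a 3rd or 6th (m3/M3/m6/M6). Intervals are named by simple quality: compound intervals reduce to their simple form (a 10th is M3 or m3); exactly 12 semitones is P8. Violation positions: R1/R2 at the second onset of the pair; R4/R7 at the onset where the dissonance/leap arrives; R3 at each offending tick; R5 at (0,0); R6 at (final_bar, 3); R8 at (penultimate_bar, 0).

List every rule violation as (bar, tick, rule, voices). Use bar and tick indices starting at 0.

(0, 0, R5, (0, 2))
(1, 0, R2, (1, 2))
(1, 0, R4, (0, 2))
(2, 0, R2, (0, 2))
(3, 0, R2, (0, 1))
(4, 0, R8, (0, 2))
(5, 3, R6, (0, 2))

bar 0: v0=F3 v1=F4 v2=A4 downbeat M3
bar 1: v0=A3 v1=C4 v2=G4 downbeat m7
bar 2: v0=F3 v1=D4 v2=F4 downbeat P8
bar 3: v0=E3 v1=B3 v2=G4 downbeat m3
bar 4: v0=G3 v1=E4 v2=G4 downbeat P8
bar 5: v0=F3 v1=F4 v2=A4 downbeat M3
  -> R5 @ bar 0 tick 0 v(0, 2): opens on M3
  -> R2 @ bar 1 tick 0 v(1, 2): F4/A4 M3 -> C4/G4 P5 similar
  -> R4 @ bar 1 tick 0 v(0, 2): A3/G4 m7 untreated
  -> R2 @ bar 2 tick 0 v(0, 2): A3/G4 m7 -> F3/F4 P8 similar
  -> R2 @ bar 3 tick 0 v(0, 1): F3/D4 M6 -> E3/B3 P5 similar
  -> R8 @ bar 4 tick 0 v(0, 2): penult P8 not 3rd/6th
  -> R6 @ bar 5 tick 3 v(0, 2): closes on M3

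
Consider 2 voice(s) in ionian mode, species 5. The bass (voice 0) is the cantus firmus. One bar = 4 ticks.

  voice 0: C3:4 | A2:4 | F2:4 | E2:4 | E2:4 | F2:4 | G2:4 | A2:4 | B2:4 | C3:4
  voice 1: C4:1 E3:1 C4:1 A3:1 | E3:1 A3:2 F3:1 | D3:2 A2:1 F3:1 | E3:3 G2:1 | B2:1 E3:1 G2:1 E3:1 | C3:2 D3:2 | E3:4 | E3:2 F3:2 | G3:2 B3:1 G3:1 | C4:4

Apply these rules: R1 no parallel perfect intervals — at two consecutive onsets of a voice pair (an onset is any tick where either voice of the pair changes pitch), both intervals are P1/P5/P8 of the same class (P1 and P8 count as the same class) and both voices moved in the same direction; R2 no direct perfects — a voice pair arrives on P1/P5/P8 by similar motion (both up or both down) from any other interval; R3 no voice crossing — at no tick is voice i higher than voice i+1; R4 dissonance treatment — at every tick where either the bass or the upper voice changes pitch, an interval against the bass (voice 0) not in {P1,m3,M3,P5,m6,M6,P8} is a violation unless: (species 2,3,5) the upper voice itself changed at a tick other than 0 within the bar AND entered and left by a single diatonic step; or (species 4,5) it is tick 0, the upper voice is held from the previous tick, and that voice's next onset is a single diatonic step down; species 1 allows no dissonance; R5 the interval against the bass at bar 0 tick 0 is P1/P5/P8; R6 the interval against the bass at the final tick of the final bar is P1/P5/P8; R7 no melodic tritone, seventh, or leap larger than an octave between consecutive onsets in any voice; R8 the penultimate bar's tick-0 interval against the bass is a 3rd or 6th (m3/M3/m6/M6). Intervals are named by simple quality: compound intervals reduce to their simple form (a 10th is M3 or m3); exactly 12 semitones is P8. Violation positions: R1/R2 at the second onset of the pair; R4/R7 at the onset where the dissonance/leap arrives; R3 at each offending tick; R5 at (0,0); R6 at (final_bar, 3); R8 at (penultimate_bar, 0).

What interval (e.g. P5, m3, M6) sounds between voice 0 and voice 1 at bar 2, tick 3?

P8

voice 0=F2 voice 1=F3 -> P8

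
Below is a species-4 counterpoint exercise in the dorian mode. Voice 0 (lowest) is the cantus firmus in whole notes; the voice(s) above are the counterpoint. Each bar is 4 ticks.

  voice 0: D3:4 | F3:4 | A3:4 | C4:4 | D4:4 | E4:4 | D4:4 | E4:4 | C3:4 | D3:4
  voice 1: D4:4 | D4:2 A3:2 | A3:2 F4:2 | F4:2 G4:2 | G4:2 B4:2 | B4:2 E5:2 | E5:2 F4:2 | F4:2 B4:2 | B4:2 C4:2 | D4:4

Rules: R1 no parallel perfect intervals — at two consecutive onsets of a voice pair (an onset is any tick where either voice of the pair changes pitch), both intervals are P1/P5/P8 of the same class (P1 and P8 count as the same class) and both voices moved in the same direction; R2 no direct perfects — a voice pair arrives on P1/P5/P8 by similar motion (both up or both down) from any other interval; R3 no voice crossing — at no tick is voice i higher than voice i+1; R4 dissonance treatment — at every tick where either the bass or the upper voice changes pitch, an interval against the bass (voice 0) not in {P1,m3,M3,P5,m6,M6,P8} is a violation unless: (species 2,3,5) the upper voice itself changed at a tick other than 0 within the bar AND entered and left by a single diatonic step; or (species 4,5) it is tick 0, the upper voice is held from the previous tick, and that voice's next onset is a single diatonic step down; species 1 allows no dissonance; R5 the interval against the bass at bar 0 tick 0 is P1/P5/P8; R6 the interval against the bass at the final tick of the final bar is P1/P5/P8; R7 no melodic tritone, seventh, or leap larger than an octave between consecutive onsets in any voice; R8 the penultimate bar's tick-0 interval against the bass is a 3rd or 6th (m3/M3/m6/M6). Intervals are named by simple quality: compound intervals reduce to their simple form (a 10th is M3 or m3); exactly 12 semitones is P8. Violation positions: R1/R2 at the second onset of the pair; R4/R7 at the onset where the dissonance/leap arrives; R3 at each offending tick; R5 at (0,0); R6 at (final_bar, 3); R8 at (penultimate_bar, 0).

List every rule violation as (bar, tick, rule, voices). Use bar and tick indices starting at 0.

(3, 0, R4, (0, 1))
(4, 0, R4, (0, 1))
(6, 0, R4, (0, 1))
(6, 2, R7, (1,))
(7, 0, R4, (0, 1))
(7, 2, R7, (1,))
(8, 0, R4, (0, 1))
(8, 0, R7, (0,))
(8, 0, R8, (0, 1))
(8, 2, R7, (1,))
(9, 0, R1, (0, 1))

bar 0: v0=D3 v1=D4 downbeat P8
bar 1: v0=F3 v1=D4 downbeat M6
bar 2: v0=A3 v1=A3 downbeat P1
bar 3: v0=C4 v1=F4 downbeat P4
bar 4: v0=D4 v1=G4 downbeat P4
bar 5: v0=E4 v1=B4 downbeat P5
bar 6: v0=D4 v1=E5 downbeat M2
bar 7: v0=E4 v1=F4 downbeat m2
bar 8: v0=C3 v1=B4 downbeat M7
bar 9: v0=D3 v1=D4 downbeat P8
  -> R4 @ bar 3 tick 0 v(0, 1): C4/F4 P4 untreated
  -> R4 @ bar 4 tick 0 v(0, 1): D4/G4 P4 untreated
  -> R4 @ bar 6 tick 0 v(0, 1): D4/E5 M2 untreated
  -> R7 @ bar 6 tick 2 v(1,): E5->F4 leap 11st
  -> R4 @ bar 7 tick 0 v(0, 1): E4/F4 m2 untreated
  -> R7 @ bar 7 tick 2 v(1,): F4->B4 leap 6st
  -> R4 @ bar 8 tick 0 v(0, 1): C3/B4 M7 untreated
  -> R7 @ bar 8 tick 0 v(0,): E4->C3 leap 16st
  -> R8 @ bar 8 tick 0 v(0, 1): penult M7 not 3rd/6th
  -> R7 @ bar 8 tick 2 v(1,): B4->C4 leap 11st
  -> R1 @ bar 9 tick 0 v(0, 1): C3/C4 P8 -> D3/D4 P8 similar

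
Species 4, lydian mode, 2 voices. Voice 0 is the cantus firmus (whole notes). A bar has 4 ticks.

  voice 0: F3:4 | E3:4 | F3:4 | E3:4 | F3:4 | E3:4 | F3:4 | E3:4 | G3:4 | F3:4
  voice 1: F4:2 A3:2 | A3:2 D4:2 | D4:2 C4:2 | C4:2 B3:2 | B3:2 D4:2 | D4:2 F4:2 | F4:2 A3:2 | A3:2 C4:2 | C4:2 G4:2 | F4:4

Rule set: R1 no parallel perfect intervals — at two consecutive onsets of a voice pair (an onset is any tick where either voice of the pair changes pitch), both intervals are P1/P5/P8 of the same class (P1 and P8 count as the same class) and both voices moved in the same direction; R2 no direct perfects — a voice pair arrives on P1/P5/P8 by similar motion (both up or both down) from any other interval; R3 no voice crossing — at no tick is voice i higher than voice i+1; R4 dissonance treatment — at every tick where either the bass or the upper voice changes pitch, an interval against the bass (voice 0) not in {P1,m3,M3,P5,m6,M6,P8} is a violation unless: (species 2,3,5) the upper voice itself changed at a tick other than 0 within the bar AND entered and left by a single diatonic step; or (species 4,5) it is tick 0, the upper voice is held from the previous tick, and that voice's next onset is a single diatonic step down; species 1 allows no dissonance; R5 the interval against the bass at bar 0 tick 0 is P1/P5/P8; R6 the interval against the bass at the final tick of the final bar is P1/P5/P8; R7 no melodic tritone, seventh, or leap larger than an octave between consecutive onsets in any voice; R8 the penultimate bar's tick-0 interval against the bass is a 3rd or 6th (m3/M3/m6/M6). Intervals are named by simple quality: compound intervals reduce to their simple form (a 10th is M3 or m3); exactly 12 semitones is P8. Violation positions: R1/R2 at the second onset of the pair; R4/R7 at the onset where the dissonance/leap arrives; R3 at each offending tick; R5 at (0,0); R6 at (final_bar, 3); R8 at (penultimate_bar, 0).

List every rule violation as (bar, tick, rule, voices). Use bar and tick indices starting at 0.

(1, 0, R4, (0, 1))
(1, 2, R4, (0, 1))
(4, 0, R4, (0, 1))
(5, 0, R4, (0, 1))
(5, 2, R4, (0, 1))
(7, 0, R4, (0, 1))
(8, 0, R4, (0, 1))
(8, 0, R8, (0, 1))
(9, 0, R1, (0, 1))

bar 0: v0=F3 v1=F4 downbeat P8
bar 1: v0=E3 v1=A3 downbeat P4
bar 2: v0=F3 v1=D4 downbeat M6
bar 3: v0=E3 v1=C4 downbeat m6
bar 4: v0=F3 v1=B3 downbeat TT
bar 5: v0=E3 v1=D4 downbeat m7
bar 6: v0=F3 v1=F4 downbeat P8
bar 7: v0=E3 v1=A3 downbeat P4
bar 8: v0=G3 v1=C4 downbeat P4
bar 9: v0=F3 v1=F4 downbeat P8
  -> R4 @ bar 1 tick 0 v(0, 1): E3/A3 P4 untreated
  -> R4 @ bar 1 tick 2 v(0, 1): E3/D4 m7 untreated
  -> R4 @ bar 4 tick 0 v(0, 1): F3/B3 TT untreated
  -> R4 @ bar 5 tick 0 v(0, 1): E3/D4 m7 untreated
  -> R4 @ bar 5 tick 2 v(0, 1): E3/F4 m2 untreated
  -> R4 @ bar 7 tick 0 v(0, 1): E3/A3 P4 untreated
  -> R4 @ bar 8 tick 0 v(0, 1): G3/C4 P4 untreated
  -> R8 @ bar 8 tick 0 v(0, 1): penult P4 not 3rd/6th
  -> R1 @ bar 9 tick 0 v(0, 1): G3/G4 P8 -> F3/F4 P8 similar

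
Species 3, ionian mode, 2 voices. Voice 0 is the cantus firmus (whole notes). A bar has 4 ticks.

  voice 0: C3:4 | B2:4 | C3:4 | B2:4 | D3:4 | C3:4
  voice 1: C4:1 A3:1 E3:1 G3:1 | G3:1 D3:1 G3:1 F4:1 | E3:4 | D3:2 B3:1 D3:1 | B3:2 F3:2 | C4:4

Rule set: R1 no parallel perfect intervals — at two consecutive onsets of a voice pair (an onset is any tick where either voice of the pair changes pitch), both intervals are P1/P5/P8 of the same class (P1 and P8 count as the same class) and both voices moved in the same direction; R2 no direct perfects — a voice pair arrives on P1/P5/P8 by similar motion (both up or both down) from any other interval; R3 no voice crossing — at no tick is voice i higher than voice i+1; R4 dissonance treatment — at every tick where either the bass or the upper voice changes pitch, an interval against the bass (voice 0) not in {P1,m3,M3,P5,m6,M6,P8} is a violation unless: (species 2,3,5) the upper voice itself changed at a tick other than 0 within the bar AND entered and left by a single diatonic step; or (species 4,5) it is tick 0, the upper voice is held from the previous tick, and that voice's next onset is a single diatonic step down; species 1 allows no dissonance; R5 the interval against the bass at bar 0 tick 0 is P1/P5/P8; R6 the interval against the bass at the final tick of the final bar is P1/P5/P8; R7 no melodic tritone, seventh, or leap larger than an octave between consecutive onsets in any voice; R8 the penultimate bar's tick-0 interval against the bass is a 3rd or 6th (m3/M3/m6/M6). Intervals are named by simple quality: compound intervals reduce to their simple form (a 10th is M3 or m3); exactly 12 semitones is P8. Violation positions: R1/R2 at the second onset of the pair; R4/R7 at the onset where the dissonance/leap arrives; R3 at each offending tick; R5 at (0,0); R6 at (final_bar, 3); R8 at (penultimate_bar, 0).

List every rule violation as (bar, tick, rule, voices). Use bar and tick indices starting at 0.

(1, 3, R4, (0, 1))
(1, 3, R7, (1,))
(2, 0, R7, (1,))
(4, 2, R7, (1,))

bar 0: v0=C3 v1=C4 downbeat P8
bar 1: v0=B2 v1=G3 downbeat m6
bar 2: v0=C3 v1=E3 downbeat M3
bar 3: v0=B2 v1=D3 downbeat m3
bar 4: v0=D3 v1=B3 downbeat M6
bar 5: v0=C3 v1=C4 downbeat P8
  -> R4 @ bar 1 tick 3 v(0, 1): B2/F4 TT untreated
  -> R7 @ bar 1 tick 3 v(1,): G3->F4 leap 10st
  -> R7 @ bar 2 tick 0 v(1,): F4->E3 leap 13st
  -> R7 @ bar 4 tick 2 v(1,): B3->F3 leap 6st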